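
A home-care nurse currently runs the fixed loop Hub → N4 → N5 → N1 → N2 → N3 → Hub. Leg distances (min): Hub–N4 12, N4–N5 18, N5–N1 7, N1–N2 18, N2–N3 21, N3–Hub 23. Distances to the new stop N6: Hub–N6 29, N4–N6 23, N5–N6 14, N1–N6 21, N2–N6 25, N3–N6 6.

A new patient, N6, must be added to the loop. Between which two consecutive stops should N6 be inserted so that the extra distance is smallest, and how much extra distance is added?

Insertion cost between consecutive stops i–j is d(i,N6) + d(N6,j) − d(i,j):
  between Hub and N4: 29 + 23 − 12 = 40
  between N4 and N5: 23 + 14 − 18 = 19
  between N5 and N1: 14 + 21 − 7 = 28
  between N1 and N2: 21 + 25 − 18 = 28
  between N2 and N3: 25 + 6 − 21 = 10
  between N3 and Hub: 6 + 29 − 23 = 12
Cheapest insertion is between N2 and N3, adding 10.
New total = 99 + 10 = 109.

Minimum extra distance: 10 min, inserting N6 between N2 and N3.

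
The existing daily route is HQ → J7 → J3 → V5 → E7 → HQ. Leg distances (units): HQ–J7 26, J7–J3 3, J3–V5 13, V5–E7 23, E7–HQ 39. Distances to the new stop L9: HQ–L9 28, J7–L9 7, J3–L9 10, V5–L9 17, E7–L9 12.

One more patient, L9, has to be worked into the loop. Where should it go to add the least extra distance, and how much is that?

Minimum extra distance: 1, inserting L9 between E7 and HQ.

Insertion cost between consecutive stops i–j is d(i,L9) + d(L9,j) − d(i,j):
  between HQ and J7: 28 + 7 − 26 = 9
  between J7 and J3: 7 + 10 − 3 = 14
  between J3 and V5: 10 + 17 − 13 = 14
  between V5 and E7: 17 + 12 − 23 = 6
  between E7 and HQ: 12 + 28 − 39 = 1
Cheapest insertion is between E7 and HQ, adding 1.
New total = 104 + 1 = 105.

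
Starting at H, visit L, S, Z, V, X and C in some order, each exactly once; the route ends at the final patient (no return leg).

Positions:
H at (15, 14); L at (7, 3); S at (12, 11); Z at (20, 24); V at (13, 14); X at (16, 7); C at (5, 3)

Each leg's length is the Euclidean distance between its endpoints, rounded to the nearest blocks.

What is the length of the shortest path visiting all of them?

Minimum one-way distance = 44 blocks.

There are 6! = 720 possible orderings.
H - L - S - Z - V - X - C: 14+9+15+12+8+12 = 70
H - L - S - Z - V - C - X: 14+9+15+12+14+12 = 76
H - L - S - Z - X - V - C: 14+9+15+17+8+14 = 77
H - L - S - Z - X - C - V: 14+9+15+17+12+14 = 81
H - L - S - Z - C - V - X: 14+9+15+26+14+8 = 86
H - L - S - Z - C - X - V: 14+9+15+26+12+8 = 84
H - L - S - V - Z - X - C: 14+9+3+12+17+12 = 67
H - L - S - V - Z - C - X: 14+9+3+12+26+12 = 76
… (712 more)
H - Z - V - S - X - L - C: 11+12+3+6+10+2 = 44  ← best
The minimum is 44.
One shortest path: H → Z → V → S → X → L → C.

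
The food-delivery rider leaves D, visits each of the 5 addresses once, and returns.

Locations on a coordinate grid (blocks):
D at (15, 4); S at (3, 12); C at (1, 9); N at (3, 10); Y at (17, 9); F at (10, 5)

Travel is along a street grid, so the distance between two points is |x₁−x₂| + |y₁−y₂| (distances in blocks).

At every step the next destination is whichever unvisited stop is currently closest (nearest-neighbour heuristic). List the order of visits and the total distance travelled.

At D the remaining stops are F 6, Y 7, N 18, C 19, S 20; go to F.
At F the remaining stops are Y 11, N 12, C 13, S 14; go to Y.
At Y the remaining stops are N 15, C 16, S 17; go to N.
At N the remaining stops are S 2, C 3; go to S.
At S the remaining stops are C 5; go to C.
Return C→D: 19.
Total = 6 + 11 + 15 + 2 + 5 + 19 = 58.

Nearest-neighbour total = 58 blocks; route D → F → Y → N → S → C → D.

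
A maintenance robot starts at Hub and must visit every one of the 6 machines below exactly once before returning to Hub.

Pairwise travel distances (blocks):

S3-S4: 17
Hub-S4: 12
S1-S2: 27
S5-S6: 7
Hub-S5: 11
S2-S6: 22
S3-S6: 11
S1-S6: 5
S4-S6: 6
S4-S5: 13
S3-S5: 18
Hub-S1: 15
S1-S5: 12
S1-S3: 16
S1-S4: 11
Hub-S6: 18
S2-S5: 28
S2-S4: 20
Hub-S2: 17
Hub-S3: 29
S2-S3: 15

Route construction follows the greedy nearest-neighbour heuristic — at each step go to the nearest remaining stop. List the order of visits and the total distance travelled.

Nearest-neighbour total = 83 blocks; route Hub → S5 → S6 → S1 → S4 → S3 → S2 → Hub.

At Hub the remaining stops are S5 11, S4 12, S1 15, S2 17, S6 18, S3 29; go to S5.
At S5 the remaining stops are S6 7, S1 12, S4 13, S3 18, S2 28; go to S6.
At S6 the remaining stops are S1 5, S4 6, S3 11, S2 22; go to S1.
At S1 the remaining stops are S4 11, S3 16, S2 27; go to S4.
At S4 the remaining stops are S3 17, S2 20; go to S3.
At S3 the remaining stops are S2 15; go to S2.
Return S2→Hub: 17.
Total = 11 + 7 + 5 + 11 + 17 + 15 + 17 = 83.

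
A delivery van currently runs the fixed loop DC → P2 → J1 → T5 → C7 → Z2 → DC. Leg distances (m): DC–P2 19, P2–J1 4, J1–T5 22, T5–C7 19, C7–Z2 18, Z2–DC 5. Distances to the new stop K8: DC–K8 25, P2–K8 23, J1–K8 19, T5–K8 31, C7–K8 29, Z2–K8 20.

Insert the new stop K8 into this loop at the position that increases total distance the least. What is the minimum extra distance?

Insertion cost between consecutive stops i–j is d(i,K8) + d(K8,j) − d(i,j):
  between DC and P2: 25 + 23 − 19 = 29
  between P2 and J1: 23 + 19 − 4 = 38
  between J1 and T5: 19 + 31 − 22 = 28
  between T5 and C7: 31 + 29 − 19 = 41
  between C7 and Z2: 29 + 20 − 18 = 31
  between Z2 and DC: 20 + 25 − 5 = 40
Cheapest insertion is between J1 and T5, adding 28.
New total = 87 + 28 = 115.

Adding 28 m by placing K8 on the J1–T5 leg.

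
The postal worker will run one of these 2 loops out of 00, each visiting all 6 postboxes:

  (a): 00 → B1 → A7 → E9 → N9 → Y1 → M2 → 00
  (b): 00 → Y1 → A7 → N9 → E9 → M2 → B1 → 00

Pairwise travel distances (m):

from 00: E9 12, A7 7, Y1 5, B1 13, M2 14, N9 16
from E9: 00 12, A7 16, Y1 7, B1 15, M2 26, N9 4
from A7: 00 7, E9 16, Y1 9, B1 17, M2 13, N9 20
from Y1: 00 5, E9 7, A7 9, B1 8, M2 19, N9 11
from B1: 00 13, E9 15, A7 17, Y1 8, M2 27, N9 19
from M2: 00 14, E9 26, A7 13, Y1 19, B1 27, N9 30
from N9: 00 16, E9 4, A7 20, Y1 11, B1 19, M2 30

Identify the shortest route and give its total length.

94 m — (a) is the shortest.

(a): 13 + 17 + 16 + 4 + 11 + 19 + 14 = 94
(b): 5 + 9 + 20 + 4 + 26 + 27 + 13 = 104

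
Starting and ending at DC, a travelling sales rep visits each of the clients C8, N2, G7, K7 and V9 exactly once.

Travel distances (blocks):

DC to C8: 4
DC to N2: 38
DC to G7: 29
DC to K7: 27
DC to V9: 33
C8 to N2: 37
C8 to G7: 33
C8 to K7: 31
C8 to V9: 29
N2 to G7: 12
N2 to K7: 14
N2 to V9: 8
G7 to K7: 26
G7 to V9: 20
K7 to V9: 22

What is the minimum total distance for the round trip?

Shortest round trip = 106 blocks.

There are 60 distinct closed tours to check (reversals are equivalent).
DC→C8→N2→G7→K7→V9→DC: 4+37+12+26+22+33 = 134
DC→C8→N2→G7→V9→K7→DC: 4+37+12+20+22+27 = 122
DC→C8→N2→K7→G7→V9→DC: 4+37+14+26+20+33 = 134
DC→C8→N2→K7→V9→G7→DC: 4+37+14+22+20+29 = 126
DC→C8→N2→V9→G7→K7→DC: 4+37+8+20+26+27 = 122
DC→C8→N2→V9→K7→G7→DC: 4+37+8+22+26+29 = 126
DC→C8→G7→N2→K7→V9→DC: 4+33+12+14+22+33 = 118
DC→C8→G7→N2→V9→K7→DC: 4+33+12+8+22+27 = 106
DC→C8→G7→K7→N2→V9→DC: 4+33+26+14+8+33 = 118
DC→C8→G7→K7→V9→N2→DC: 4+33+26+22+8+38 = 131
DC→C8→G7→V9→N2→K7→DC: 4+33+20+8+14+27 = 106
DC→C8→G7→V9→K7→N2→DC: 4+33+20+22+14+38 = 131
DC→C8→K7→N2→G7→V9→DC: 4+31+14+12+20+33 = 114
DC→C8→K7→N2→V9→G7→DC: 4+31+14+8+20+29 = 106
… (46 more)
The minimum is 106.
One optimal route: DC → C8 → G7 → N2 → V9 → K7 → DC (or its reverse).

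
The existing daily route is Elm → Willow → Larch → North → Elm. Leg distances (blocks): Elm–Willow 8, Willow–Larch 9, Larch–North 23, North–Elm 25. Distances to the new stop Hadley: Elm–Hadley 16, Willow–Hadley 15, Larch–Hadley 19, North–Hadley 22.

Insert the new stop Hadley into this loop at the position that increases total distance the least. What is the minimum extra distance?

Insertion cost between consecutive stops i–j is d(i,Hadley) + d(Hadley,j) − d(i,j):
  between Elm and Willow: 16 + 15 − 8 = 23
  between Willow and Larch: 15 + 19 − 9 = 25
  between Larch and North: 19 + 22 − 23 = 18
  between North and Elm: 22 + 16 − 25 = 13
Cheapest insertion is between North and Elm, adding 13.
New total = 65 + 13 = 78.

Minimum extra distance: 13 blocks, inserting Hadley between North and Elm.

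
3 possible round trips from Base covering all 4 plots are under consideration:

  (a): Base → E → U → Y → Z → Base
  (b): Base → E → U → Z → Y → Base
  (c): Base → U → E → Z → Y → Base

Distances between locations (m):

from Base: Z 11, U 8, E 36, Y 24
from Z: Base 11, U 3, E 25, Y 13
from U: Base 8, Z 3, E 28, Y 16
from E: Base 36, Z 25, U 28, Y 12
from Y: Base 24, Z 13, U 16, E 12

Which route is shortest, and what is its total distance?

98 m — (c) is the shortest.

(a): 36 + 28 + 16 + 13 + 11 = 104
(b): 36 + 28 + 3 + 13 + 24 = 104
(c): 8 + 28 + 25 + 13 + 24 = 98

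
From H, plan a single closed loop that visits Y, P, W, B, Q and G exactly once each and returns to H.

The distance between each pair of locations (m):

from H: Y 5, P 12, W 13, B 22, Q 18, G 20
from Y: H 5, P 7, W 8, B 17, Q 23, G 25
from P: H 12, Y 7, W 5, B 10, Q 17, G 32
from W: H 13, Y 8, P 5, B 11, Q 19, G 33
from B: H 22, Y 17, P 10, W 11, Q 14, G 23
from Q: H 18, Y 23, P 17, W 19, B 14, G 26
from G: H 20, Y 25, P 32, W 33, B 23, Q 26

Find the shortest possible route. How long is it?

With 6 stops there are 6!/2 = 360 distinct round trips (a route and its reverse cost the same).
H - Y - P - W - B - Q - G - H: 5+7+5+11+14+26+20 = 88
H - Y - P - W - B - G - Q - H: 5+7+5+11+23+26+18 = 95
H - Y - P - W - Q - B - G - H: 5+7+5+19+14+23+20 = 93
H - Y - P - W - Q - G - B - H: 5+7+5+19+26+23+22 = 107
H - Y - P - W - G - B - Q - H: 5+7+5+33+23+14+18 = 105
H - Y - P - W - G - Q - B - H: 5+7+5+33+26+14+22 = 112
H - Y - P - B - W - Q - G - H: 5+7+10+11+19+26+20 = 98
H - Y - P - B - W - G - Q - H: 5+7+10+11+33+26+18 = 110
… (352 more)
The minimum is 88.
One optimal route: H → Y → P → W → B → Q → G → H (or its reverse).

Shortest round trip = 88 m.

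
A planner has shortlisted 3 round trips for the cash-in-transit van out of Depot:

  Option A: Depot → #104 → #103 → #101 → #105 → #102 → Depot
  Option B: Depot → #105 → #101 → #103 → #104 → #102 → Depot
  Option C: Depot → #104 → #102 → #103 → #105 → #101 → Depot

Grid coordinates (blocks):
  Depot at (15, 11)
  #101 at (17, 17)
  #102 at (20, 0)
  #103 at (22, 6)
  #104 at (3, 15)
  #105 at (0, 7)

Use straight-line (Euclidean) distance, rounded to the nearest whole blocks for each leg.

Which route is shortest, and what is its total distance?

Option A: 13 + 21 + 12 + 20 + 21 + 12 = 99
Option B: 16 + 20 + 12 + 21 + 23 + 12 = 104
Option C: 13 + 23 + 6 + 22 + 20 + 6 = 90

90 blocks — Option C is the shortest.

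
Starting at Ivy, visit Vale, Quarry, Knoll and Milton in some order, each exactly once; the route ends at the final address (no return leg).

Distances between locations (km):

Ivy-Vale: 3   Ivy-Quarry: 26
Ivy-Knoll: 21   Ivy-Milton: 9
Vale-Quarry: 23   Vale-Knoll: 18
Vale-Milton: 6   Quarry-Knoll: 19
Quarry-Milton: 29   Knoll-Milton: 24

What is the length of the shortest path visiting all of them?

There are 4! = 24 possible orderings.
Ivy → Vale → Quarry → Knoll → Milton: 3+23+19+24 = 69
Ivy → Vale → Quarry → Milton → Knoll: 3+23+29+24 = 79
Ivy → Vale → Knoll → Quarry → Milton: 3+18+19+29 = 69
Ivy → Vale → Knoll → Milton → Quarry: 3+18+24+29 = 74
Ivy → Vale → Milton → Quarry → Knoll: 3+6+29+19 = 57
Ivy → Vale → Milton → Knoll → Quarry: 3+6+24+19 = 52
Ivy → Quarry → Vale → Knoll → Milton: 26+23+18+24 = 91
Ivy → Quarry → Vale → Milton → Knoll: 26+23+6+24 = 79
Ivy → Quarry → Knoll → Vale → Milton: 26+19+18+6 = 69
Ivy → Quarry → Knoll → Milton → Vale: 26+19+24+6 = 75
Ivy → Quarry → Milton → Vale → Knoll: 26+29+6+18 = 79
Ivy → Quarry → Milton → Knoll → Vale: 26+29+24+18 = 97
Ivy → Knoll → Vale → Quarry → Milton: 21+18+23+29 = 91
Ivy → Knoll → Vale → Milton → Quarry: 21+18+6+29 = 74
… (10 more)
The minimum is 52.
One shortest path: Ivy → Vale → Milton → Knoll → Quarry.

52 km — the minimum one-way total.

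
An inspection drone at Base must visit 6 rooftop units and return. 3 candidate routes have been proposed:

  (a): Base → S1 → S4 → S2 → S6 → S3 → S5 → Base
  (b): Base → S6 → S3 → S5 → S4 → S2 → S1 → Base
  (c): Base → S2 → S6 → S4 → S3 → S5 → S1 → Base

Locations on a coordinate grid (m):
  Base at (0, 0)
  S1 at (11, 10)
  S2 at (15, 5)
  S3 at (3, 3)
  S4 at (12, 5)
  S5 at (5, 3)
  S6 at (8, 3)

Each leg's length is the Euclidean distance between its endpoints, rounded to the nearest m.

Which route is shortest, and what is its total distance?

43 m — (a) is the shortest.

(a): 15 + 5 + 3 + 7 + 5 + 2 + 6 = 43
(b): 9 + 5 + 2 + 7 + 3 + 6 + 15 = 47
(c): 16 + 7 + 4 + 9 + 2 + 9 + 15 = 62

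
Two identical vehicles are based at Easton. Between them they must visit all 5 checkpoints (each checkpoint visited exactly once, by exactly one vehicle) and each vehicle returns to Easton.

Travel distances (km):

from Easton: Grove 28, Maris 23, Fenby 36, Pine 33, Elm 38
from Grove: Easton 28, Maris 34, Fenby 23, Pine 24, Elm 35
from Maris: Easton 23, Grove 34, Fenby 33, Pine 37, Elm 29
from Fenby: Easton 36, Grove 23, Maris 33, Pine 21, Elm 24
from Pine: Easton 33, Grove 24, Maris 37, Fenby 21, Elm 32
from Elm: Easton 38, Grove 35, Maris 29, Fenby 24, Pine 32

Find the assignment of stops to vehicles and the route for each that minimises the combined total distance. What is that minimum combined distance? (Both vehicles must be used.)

Check every non-empty split of the stops between the two vehicles; for each half take its own optimal tour:
  {Grove} + {Maris, Fenby, Pine, Elm}: 56 + 130 = 186
  {Maris} + {Grove, Fenby, Pine, Elm}: 46 + 135 = 181
  {Grove, Maris} + {Fenby, Pine, Elm}: 85 + 116 = 201
  {Fenby} + {Grove, Maris, Pine, Elm}: 72 + 136 = 208
  {Grove, Fenby} + {Maris, Pine, Elm}: 87 + 117 = 204
  {Maris, Fenby} + {Grove, Pine, Elm}: 92 + 122 = 214
  … (15 splits in total)
Best: vehicle 1 Easton → Maris → Easton = 46; vehicle 2 Easton → Grove → Pine → Fenby → Elm → Easton = 135; combined 181.

Minimum combined distance: 181 km.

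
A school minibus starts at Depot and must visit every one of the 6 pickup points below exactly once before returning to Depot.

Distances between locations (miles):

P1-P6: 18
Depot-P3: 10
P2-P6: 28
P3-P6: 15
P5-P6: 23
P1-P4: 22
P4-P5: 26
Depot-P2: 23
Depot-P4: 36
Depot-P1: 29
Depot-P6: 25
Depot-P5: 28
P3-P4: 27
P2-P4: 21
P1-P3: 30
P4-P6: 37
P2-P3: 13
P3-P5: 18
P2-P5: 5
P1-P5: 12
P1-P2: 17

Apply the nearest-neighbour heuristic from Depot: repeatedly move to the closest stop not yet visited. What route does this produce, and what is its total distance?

Total distance 131 miles via the nearest-neighbour route Depot → P3 → P2 → P5 → P1 → P6 → P4 → Depot.

Depot → [P3:10 / P2:23 / P6:25 / P5:28 / P1:29 / P4:36] → P3 (10)
P3 → [P2:13 / P6:15 / P5:18 / P4:27 / P1:30] → P2 (13)
P2 → [P5:5 / P1:17 / P4:21 / P6:28] → P5 (5)
P5 → [P1:12 / P6:23 / P4:26] → P1 (12)
P1 → [P6:18 / P4:22] → P6 (18)
P6 → [P4:37] → P4 (37)
Return P4→Depot: 36.
Total = 10 + 13 + 5 + 12 + 18 + 37 + 36 = 131.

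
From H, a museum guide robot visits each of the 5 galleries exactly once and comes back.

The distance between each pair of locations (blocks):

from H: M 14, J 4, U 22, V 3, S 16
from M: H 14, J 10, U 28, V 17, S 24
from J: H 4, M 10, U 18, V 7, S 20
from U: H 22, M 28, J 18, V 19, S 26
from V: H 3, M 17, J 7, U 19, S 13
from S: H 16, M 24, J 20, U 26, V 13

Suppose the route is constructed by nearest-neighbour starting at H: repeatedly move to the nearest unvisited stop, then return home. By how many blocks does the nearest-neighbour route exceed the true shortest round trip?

The nearest-neighbour route is 8 blocks longer than optimal.

H: V=3, J=4, M=14, S=16, U=22 ⇒ V
V: J=7, S=13, M=17, U=19 ⇒ J
J: M=10, U=18, S=20 ⇒ M
M: S=24, U=28 ⇒ S
S: U=26 ⇒ U
NN route H → V → J → M → S → U → H costs 92.
Optimal: H → M → J → U → S → V → H costs 84 (by enumerating all 60 distinct tours).
Excess = 92 − 84 = 8.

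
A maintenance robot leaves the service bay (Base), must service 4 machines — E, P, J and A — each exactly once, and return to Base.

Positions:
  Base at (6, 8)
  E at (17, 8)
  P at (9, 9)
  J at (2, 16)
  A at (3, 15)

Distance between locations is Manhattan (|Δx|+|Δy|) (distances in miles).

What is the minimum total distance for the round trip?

There are 12 distinct closed tours to check (reversals are equivalent).
Base→E→P→J→A→Base: 11+9+14+2+10 = 46
Base→E→P→A→J→Base: 11+9+12+2+12 = 46
Base→E→J→P→A→Base: 11+23+14+12+10 = 70
Base→E→J→A→P→Base: 11+23+2+12+4 = 52
Base→E→A→P→J→Base: 11+21+12+14+12 = 70
Base→E→A→J→P→Base: 11+21+2+14+4 = 52
Base→P→E→J→A→Base: 4+9+23+2+10 = 48
Base→P→E→A→J→Base: 4+9+21+2+12 = 48
Base→P→J→E→A→Base: 4+14+23+21+10 = 72
Base→P→A→E→J→Base: 4+12+21+23+12 = 72
Base→J→E→P→A→Base: 12+23+9+12+10 = 66
Base→J→P→E→A→Base: 12+14+9+21+10 = 66
The minimum is 46.
One optimal route: Base → E → P → J → A → Base (or its reverse).

46 miles — the shortest possible round trip.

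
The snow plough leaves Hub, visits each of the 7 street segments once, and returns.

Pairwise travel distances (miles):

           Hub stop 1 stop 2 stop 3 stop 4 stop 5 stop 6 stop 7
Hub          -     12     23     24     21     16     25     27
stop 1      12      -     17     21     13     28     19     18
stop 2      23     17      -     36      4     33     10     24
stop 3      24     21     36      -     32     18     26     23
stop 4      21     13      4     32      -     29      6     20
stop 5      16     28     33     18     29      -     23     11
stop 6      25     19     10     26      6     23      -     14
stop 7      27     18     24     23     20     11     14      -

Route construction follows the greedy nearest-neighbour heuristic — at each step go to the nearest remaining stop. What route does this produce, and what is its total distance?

From Hub: distances to unvisited — stop 1=12, stop 5=16, stop 4=21, stop 2=23, stop 3=24, stop 6=25, stop 7=27. Nearest is stop 1 (12).
From stop 1: distances to unvisited — stop 4=13, stop 2=17, stop 7=18, stop 6=19, stop 3=21, stop 5=28. Nearest is stop 4 (13).
From stop 4: distances to unvisited — stop 2=4, stop 6=6, stop 7=20, stop 5=29, stop 3=32. Nearest is stop 2 (4).
From stop 2: distances to unvisited — stop 6=10, stop 7=24, stop 5=33, stop 3=36. Nearest is stop 6 (10).
From stop 6: distances to unvisited — stop 7=14, stop 5=23, stop 3=26. Nearest is stop 7 (14).
From stop 7: distances to unvisited — stop 5=11, stop 3=23. Nearest is stop 5 (11).
From stop 5: distances to unvisited — stop 3=18. Nearest is stop 3 (18).
Return stop 3→Hub: 24.
Total = 12 + 13 + 4 + 10 + 14 + 11 + 18 + 24 = 106.

106 miles along Hub → stop 1 → stop 4 → stop 2 → stop 6 → stop 7 → stop 5 → stop 3 → Hub.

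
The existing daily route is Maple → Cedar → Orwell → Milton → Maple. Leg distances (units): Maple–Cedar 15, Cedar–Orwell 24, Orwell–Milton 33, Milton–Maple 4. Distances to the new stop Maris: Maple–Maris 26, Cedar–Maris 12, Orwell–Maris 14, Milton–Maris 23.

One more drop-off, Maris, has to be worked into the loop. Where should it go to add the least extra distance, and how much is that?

Adding 2 by placing Maris on the Cedar–Orwell leg.

Insertion cost between consecutive stops i–j is d(i,Maris) + d(Maris,j) − d(i,j):
  between Maple and Cedar: 26 + 12 − 15 = 23
  between Cedar and Orwell: 12 + 14 − 24 = 2
  between Orwell and Milton: 14 + 23 − 33 = 4
  between Milton and Maple: 23 + 26 − 4 = 45
Cheapest insertion is between Cedar and Orwell, adding 2.
New total = 76 + 2 = 78.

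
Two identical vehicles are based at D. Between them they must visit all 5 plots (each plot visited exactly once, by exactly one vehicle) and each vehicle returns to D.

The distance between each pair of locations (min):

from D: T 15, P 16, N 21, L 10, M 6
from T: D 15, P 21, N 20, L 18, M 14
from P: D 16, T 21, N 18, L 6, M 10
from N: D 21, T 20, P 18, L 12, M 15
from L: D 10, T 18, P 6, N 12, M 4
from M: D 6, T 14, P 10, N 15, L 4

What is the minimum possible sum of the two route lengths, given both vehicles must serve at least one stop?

There are 2^4 − 1 = 15 ways to divide the 5 stops into two non-empty groups. For each, the best each vehicle can do is its own shortest tour through its group:
  {T} + {P, N, L, M}: 30 + 55 = 85
  {P} + {T, N, L, M}: 32 + 57 = 89
  {T, P} + {N, L, M}: 52 + 43 = 95
  {N} + {T, P, L, M}: 42 + 52 = 94
  {T, N} + {P, L, M}: 56 + 32 = 88
  {P, N} + {T, L, M}: 55 + 43 = 98
  … (15 splits in total)
  {T, P, N, L} + {M}: 69 + 12 = 81  ← best
Best: vehicle 1 D → T → N → P → L → D = 69; vehicle 2 D → M → D = 12; combined 81.

Minimum combined distance: 81 min.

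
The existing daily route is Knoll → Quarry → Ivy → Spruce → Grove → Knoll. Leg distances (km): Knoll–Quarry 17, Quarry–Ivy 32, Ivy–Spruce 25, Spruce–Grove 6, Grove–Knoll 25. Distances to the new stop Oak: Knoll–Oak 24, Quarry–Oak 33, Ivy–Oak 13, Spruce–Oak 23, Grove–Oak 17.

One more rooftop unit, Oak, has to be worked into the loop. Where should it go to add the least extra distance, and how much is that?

Minimum extra distance: 11 km, inserting Oak between Ivy and Spruce.

Insertion cost between consecutive stops i–j is d(i,Oak) + d(Oak,j) − d(i,j):
  between Knoll and Quarry: 24 + 33 − 17 = 40
  between Quarry and Ivy: 33 + 13 − 32 = 14
  between Ivy and Spruce: 13 + 23 − 25 = 11
  between Spruce and Grove: 23 + 17 − 6 = 34
  between Grove and Knoll: 17 + 24 − 25 = 16
Cheapest insertion is between Ivy and Spruce, adding 11.
New total = 105 + 11 = 116.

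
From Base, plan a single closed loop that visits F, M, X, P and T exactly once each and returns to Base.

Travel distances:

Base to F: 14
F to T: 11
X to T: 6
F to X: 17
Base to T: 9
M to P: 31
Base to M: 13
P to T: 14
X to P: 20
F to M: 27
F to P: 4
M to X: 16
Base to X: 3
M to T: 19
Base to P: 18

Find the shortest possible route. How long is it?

67 — the shortest possible round trip.

Base - F - M - X - P - T - Base: 14+27+16+20+14+9 = 100
Base - F - M - X - T - P - Base: 14+27+16+6+14+18 = 95
Base - F - M - P - X - T - Base: 14+27+31+20+6+9 = 107
Base - F - M - P - T - X - Base: 14+27+31+14+6+3 = 95
Base - F - M - T - X - P - Base: 14+27+19+6+20+18 = 104
Base - F - M - T - P - X - Base: 14+27+19+14+20+3 = 97
Base - F - X - M - P - T - Base: 14+17+16+31+14+9 = 101
Base - F - X - M - T - P - Base: 14+17+16+19+14+18 = 98
Base - F - X - P - M - T - Base: 14+17+20+31+19+9 = 110
Base - F - X - P - T - M - Base: 14+17+20+14+19+13 = 97
Base - F - X - T - M - P - Base: 14+17+6+19+31+18 = 105
Base - F - X - T - P - M - Base: 14+17+6+14+31+13 = 95
Base - F - P - M - X - T - Base: 14+4+31+16+6+9 = 80
Base - F - P - M - T - X - Base: 14+4+31+19+6+3 = 77
… (46 more)
Base - F - P - T - X - M - Base: 14+4+14+6+16+13 = 67  ← best
The minimum is 67.
One optimal route: Base → F → P → T → X → M → Base (or its reverse).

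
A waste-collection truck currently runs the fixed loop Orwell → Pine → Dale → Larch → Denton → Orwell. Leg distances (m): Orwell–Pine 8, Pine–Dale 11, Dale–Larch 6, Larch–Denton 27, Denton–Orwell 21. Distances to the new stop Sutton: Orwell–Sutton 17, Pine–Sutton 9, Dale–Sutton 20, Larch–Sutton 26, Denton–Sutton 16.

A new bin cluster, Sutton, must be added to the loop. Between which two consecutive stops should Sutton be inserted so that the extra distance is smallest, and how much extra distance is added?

+12 m — insert Sutton between Denton and Orwell.

Insertion cost between consecutive stops i–j is d(i,Sutton) + d(Sutton,j) − d(i,j):
  between Orwell and Pine: 17 + 9 − 8 = 18
  between Pine and Dale: 9 + 20 − 11 = 18
  between Dale and Larch: 20 + 26 − 6 = 40
  between Larch and Denton: 26 + 16 − 27 = 15
  between Denton and Orwell: 16 + 17 − 21 = 12
Cheapest insertion is between Denton and Orwell, adding 12.
New total = 73 + 12 = 85.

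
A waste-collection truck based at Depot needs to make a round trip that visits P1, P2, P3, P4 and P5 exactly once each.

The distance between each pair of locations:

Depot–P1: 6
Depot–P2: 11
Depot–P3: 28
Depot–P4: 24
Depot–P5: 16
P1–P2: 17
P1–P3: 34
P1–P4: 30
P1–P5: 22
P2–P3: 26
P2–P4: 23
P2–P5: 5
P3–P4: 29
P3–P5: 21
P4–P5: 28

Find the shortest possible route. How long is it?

Minimum total distance: 102.

With 5 stops there are 5!/2 = 60 distinct round trips (a route and its reverse cost the same).
Depot - P1 - P2 - P3 - P4 - P5 - Depot: 6+17+26+29+28+16 = 122
Depot - P1 - P2 - P3 - P5 - P4 - Depot: 6+17+26+21+28+24 = 122
Depot - P1 - P2 - P4 - P3 - P5 - Depot: 6+17+23+29+21+16 = 112
Depot - P1 - P2 - P4 - P5 - P3 - Depot: 6+17+23+28+21+28 = 123
Depot - P1 - P2 - P5 - P3 - P4 - Depot: 6+17+5+21+29+24 = 102
Depot - P1 - P2 - P5 - P4 - P3 - Depot: 6+17+5+28+29+28 = 113
Depot - P1 - P3 - P2 - P4 - P5 - Depot: 6+34+26+23+28+16 = 133
Depot - P1 - P3 - P2 - P5 - P4 - Depot: 6+34+26+5+28+24 = 123
Depot - P1 - P3 - P4 - P2 - P5 - Depot: 6+34+29+23+5+16 = 113
Depot - P1 - P3 - P4 - P5 - P2 - Depot: 6+34+29+28+5+11 = 113
Depot - P1 - P3 - P5 - P2 - P4 - Depot: 6+34+21+5+23+24 = 113
Depot - P1 - P3 - P5 - P4 - P2 - Depot: 6+34+21+28+23+11 = 123
Depot - P1 - P4 - P2 - P3 - P5 - Depot: 6+30+23+26+21+16 = 122
Depot - P1 - P4 - P2 - P5 - P3 - Depot: 6+30+23+5+21+28 = 113
… (46 more)
The minimum is 102.
One optimal route: Depot → P1 → P2 → P5 → P3 → P4 → Depot (or its reverse).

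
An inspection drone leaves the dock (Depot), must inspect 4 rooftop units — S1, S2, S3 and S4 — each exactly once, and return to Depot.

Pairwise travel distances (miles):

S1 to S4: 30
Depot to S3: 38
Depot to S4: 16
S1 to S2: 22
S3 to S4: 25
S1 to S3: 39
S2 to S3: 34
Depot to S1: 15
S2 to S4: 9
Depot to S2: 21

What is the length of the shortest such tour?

Minimum total distance: 109 miles.

With 4 stops there are 4!/2 = 12 distinct round trips (a route and its reverse cost the same).
Depot-S1-S2-S3-S4-Depot: 15+22+34+25+16 = 112
Depot-S1-S2-S4-S3-Depot: 15+22+9+25+38 = 109
Depot-S1-S3-S2-S4-Depot: 15+39+34+9+16 = 113
Depot-S1-S3-S4-S2-Depot: 15+39+25+9+21 = 109
Depot-S1-S4-S2-S3-Depot: 15+30+9+34+38 = 126
Depot-S1-S4-S3-S2-Depot: 15+30+25+34+21 = 125
Depot-S2-S1-S3-S4-Depot: 21+22+39+25+16 = 123
Depot-S2-S1-S4-S3-Depot: 21+22+30+25+38 = 136
Depot-S2-S3-S1-S4-Depot: 21+34+39+30+16 = 140
Depot-S2-S4-S1-S3-Depot: 21+9+30+39+38 = 137
Depot-S3-S1-S2-S4-Depot: 38+39+22+9+16 = 124
Depot-S3-S2-S1-S4-Depot: 38+34+22+30+16 = 140
The minimum is 109.
One optimal route: Depot → S1 → S2 → S4 → S3 → Depot (or its reverse).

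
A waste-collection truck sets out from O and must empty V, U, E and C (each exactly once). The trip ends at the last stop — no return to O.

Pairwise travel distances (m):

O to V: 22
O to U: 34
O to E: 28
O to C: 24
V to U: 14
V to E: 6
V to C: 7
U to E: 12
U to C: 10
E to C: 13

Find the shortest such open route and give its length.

Shortest open route: 49 m.

There are 4! = 24 possible orderings.
O → V → U → E → C: 22+14+12+13 = 61
O → V → U → C → E: 22+14+10+13 = 59
O → V → E → U → C: 22+6+12+10 = 50
O → V → E → C → U: 22+6+13+10 = 51
O → V → C → U → E: 22+7+10+12 = 51
O → V → C → E → U: 22+7+13+12 = 54
O → U → V → E → C: 34+14+6+13 = 67
O → U → V → C → E: 34+14+7+13 = 68
O → U → E → V → C: 34+12+6+7 = 59
O → U → E → C → V: 34+12+13+7 = 66
O → U → C → V → E: 34+10+7+6 = 57
O → U → C → E → V: 34+10+13+6 = 63
O → E → V → U → C: 28+6+14+10 = 58
O → E → V → C → U: 28+6+7+10 = 51
… (10 more)
O → C → V → E → U: 24+7+6+12 = 49  ← best
The minimum is 49.
One shortest path: O → C → V → E → U.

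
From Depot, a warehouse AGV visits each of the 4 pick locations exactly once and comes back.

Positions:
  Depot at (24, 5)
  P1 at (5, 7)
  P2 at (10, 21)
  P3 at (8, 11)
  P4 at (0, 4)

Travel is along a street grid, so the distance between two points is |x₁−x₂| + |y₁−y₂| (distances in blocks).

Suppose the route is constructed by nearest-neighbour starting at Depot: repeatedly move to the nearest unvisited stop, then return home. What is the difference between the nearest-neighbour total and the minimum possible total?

Excess over optimum: 10 blocks.

Depot: P1=21, P3=22, P4=25, P2=30 ⇒ P1
P1: P3=7, P4=8, P2=19 ⇒ P3
P3: P2=12, P4=15 ⇒ P2
P2: P4=27 ⇒ P4
NN route Depot → P1 → P3 → P2 → P4 → Depot costs 92.
Optimal: Depot → P2 → P3 → P1 → P4 → Depot costs 82 (by enumerating all 12 distinct tours).
Excess = 92 − 82 = 10.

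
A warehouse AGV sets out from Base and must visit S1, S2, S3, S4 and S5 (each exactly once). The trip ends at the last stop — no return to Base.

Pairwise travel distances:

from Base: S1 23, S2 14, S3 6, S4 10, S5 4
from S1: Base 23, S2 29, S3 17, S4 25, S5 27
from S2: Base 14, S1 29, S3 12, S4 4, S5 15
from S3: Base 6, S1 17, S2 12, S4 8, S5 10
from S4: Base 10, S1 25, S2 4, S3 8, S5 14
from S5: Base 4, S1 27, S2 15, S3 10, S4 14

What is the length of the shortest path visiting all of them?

48 — the minimum one-way total.

There are 5! = 120 possible orderings.
Base - S1 - S2 - S3 - S4 - S5: 23+29+12+8+14 = 86
Base - S1 - S2 - S3 - S5 - S4: 23+29+12+10+14 = 88
Base - S1 - S2 - S4 - S3 - S5: 23+29+4+8+10 = 74
Base - S1 - S2 - S4 - S5 - S3: 23+29+4+14+10 = 80
Base - S1 - S2 - S5 - S3 - S4: 23+29+15+10+8 = 85
Base - S1 - S2 - S5 - S4 - S3: 23+29+15+14+8 = 89
Base - S1 - S3 - S2 - S4 - S5: 23+17+12+4+14 = 70
Base - S1 - S3 - S2 - S5 - S4: 23+17+12+15+14 = 81
Base - S1 - S3 - S4 - S2 - S5: 23+17+8+4+15 = 67
Base - S1 - S3 - S4 - S5 - S2: 23+17+8+14+15 = 77
Base - S1 - S3 - S5 - S2 - S4: 23+17+10+15+4 = 69
Base - S1 - S3 - S5 - S4 - S2: 23+17+10+14+4 = 68
Base - S1 - S4 - S2 - S3 - S5: 23+25+4+12+10 = 74
Base - S1 - S4 - S2 - S5 - S3: 23+25+4+15+10 = 77
… (106 more)
Base - S5 - S2 - S4 - S3 - S1: 4+15+4+8+17 = 48  ← best
The minimum is 48.
One shortest path: Base → S5 → S2 → S4 → S3 → S1.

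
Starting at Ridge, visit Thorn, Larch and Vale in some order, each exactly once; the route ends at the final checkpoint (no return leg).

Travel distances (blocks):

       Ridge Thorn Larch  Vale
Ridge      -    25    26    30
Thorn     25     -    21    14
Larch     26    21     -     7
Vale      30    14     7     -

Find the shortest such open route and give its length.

46 blocks — the minimum one-way total.

There are 3! = 6 possible orderings.
Ridge→Thorn→Larch→Vale: 25+21+7 = 53
Ridge→Thorn→Vale→Larch: 25+14+7 = 46
Ridge→Larch→Thorn→Vale: 26+21+14 = 61
Ridge→Larch→Vale→Thorn: 26+7+14 = 47
Ridge→Vale→Thorn→Larch: 30+14+21 = 65
Ridge→Vale→Larch→Thorn: 30+7+21 = 58
The minimum is 46.
One shortest path: Ridge → Thorn → Vale → Larch.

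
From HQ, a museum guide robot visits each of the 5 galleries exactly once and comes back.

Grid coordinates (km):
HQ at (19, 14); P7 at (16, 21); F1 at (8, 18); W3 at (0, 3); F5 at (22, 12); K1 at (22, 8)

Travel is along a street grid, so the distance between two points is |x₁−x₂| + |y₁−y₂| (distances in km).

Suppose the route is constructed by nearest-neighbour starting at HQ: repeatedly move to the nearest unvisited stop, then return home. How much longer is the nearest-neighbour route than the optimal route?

Excess over optimum: 12 km.

From HQ: F5=5, K1=9, P7=10, F1=15, W3=30 → choose F5 (5).
From F5: K1=4, P7=15, F1=20, W3=31 → choose K1 (4).
From K1: P7=19, F1=24, W3=27 → choose P7 (19).
From P7: F1=11, W3=34 → choose F1 (11).
From F1: W3=23 → choose W3 (23).
NN route HQ → F5 → K1 → P7 → F1 → W3 → HQ costs 92.
Optimal: HQ → P7 → F1 → W3 → K1 → F5 → HQ costs 80 (by enumerating all 60 distinct tours).
Excess = 92 − 80 = 12.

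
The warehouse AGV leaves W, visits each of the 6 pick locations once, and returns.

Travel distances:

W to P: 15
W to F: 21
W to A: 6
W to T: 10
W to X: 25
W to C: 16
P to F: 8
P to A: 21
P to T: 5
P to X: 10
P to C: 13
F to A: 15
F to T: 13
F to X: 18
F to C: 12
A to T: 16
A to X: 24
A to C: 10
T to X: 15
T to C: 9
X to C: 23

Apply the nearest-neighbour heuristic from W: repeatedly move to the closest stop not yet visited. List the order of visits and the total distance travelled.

Nearest-neighbour total = 81; route W → A → C → T → P → F → X → W.

From W: distances to unvisited — A=6, T=10, P=15, C=16, F=21, X=25. Nearest is A (6).
From A: distances to unvisited — C=10, F=15, T=16, P=21, X=24. Nearest is C (10).
From C: distances to unvisited — T=9, F=12, P=13, X=23. Nearest is T (9).
From T: distances to unvisited — P=5, F=13, X=15. Nearest is P (5).
From P: distances to unvisited — F=8, X=10. Nearest is F (8).
From F: distances to unvisited — X=18. Nearest is X (18).
Return X→W: 25.
Total = 6 + 10 + 9 + 5 + 8 + 18 + 25 = 81.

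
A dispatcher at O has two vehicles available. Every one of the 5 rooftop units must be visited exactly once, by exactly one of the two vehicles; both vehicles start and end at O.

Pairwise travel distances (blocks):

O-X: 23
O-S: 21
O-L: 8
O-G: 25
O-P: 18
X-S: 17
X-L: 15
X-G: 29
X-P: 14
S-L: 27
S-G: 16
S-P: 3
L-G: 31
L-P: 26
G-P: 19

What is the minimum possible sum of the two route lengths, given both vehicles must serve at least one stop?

There are 2^4 − 1 = 15 ways to divide the 5 stops into two non-empty groups. For each, the best each vehicle can do is its own shortest tour through its group:
  {X} + {S, L, G, P}: 46 + 76 = 122
  {S} + {X, L, G, P}: 42 + 81 = 123
  {X, S} + {L, G, P}: 61 + 76 = 137
  {L} + {X, S, G, P}: 16 + 81 = 97
  {X, L} + {S, G, P}: 46 + 62 = 108
  {S, L} + {X, G, P}: 56 + 81 = 137
  … (15 splits in total)
Best: vehicle 1 O → L → O = 16; vehicle 2 O → X → P → S → G → O = 81; combined 97.

Minimum combined distance: 97 blocks.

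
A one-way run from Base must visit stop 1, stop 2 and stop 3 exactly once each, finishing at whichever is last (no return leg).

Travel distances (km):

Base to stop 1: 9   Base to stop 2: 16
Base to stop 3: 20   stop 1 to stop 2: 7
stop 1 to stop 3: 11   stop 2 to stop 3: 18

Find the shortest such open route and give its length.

34 km — the minimum one-way total.

There are 3! = 6 possible orderings.
Base→stop 1→stop 2→stop 3: 9+7+18 = 34
Base→stop 1→stop 3→stop 2: 9+11+18 = 38
Base→stop 2→stop 1→stop 3: 16+7+11 = 34
Base→stop 2→stop 3→stop 1: 16+18+11 = 45
Base→stop 3→stop 1→stop 2: 20+11+7 = 38
Base→stop 3→stop 2→stop 1: 20+18+7 = 45
The minimum is 34.
One shortest path: Base → stop 1 → stop 2 → stop 3.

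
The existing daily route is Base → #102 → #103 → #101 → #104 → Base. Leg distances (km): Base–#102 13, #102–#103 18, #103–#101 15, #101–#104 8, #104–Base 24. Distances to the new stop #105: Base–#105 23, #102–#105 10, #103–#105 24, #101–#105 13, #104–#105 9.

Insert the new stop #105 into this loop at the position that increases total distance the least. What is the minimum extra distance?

Insertion cost between consecutive stops i–j is d(i,#105) + d(#105,j) − d(i,j):
  between Base and #102: 23 + 10 − 13 = 20
  between #102 and #103: 10 + 24 − 18 = 16
  between #103 and #101: 24 + 13 − 15 = 22
  between #101 and #104: 13 + 9 − 8 = 14
  between #104 and Base: 9 + 23 − 24 = 8
Cheapest insertion is between #104 and Base, adding 8.
New total = 78 + 8 = 86.

Minimum extra distance: 8 km, inserting #105 between #104 and Base.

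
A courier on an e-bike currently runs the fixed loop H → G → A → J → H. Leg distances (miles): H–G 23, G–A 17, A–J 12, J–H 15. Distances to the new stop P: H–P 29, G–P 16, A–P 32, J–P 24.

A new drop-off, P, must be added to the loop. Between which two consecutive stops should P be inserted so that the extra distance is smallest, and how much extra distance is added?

Insertion cost between consecutive stops i–j is d(i,P) + d(P,j) − d(i,j):
  between H and G: 29 + 16 − 23 = 22
  between G and A: 16 + 32 − 17 = 31
  between A and J: 32 + 24 − 12 = 44
  between J and H: 24 + 29 − 15 = 38
Cheapest insertion is between H and G, adding 22.
New total = 67 + 22 = 89.

+22 miles — insert P between H and G.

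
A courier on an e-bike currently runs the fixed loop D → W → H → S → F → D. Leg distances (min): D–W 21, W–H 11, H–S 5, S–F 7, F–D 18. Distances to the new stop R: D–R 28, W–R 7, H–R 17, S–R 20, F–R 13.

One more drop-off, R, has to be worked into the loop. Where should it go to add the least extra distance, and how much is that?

Insertion cost between consecutive stops i–j is d(i,R) + d(R,j) − d(i,j):
  between D and W: 28 + 7 − 21 = 14
  between W and H: 7 + 17 − 11 = 13
  between H and S: 17 + 20 − 5 = 32
  between S and F: 20 + 13 − 7 = 26
  between F and D: 13 + 28 − 18 = 23
Cheapest insertion is between W and H, adding 13.
New total = 62 + 13 = 75.

Minimum extra distance: 13 min, inserting R between W and H.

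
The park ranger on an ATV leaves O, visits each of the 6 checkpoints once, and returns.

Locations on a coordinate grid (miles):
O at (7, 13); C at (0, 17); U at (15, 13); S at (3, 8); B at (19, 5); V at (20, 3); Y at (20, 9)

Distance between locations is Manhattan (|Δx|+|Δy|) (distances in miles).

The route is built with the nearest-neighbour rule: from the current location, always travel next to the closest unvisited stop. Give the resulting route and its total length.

70 miles along O → U → Y → B → V → S → C → O.

O → [U:8 / S:9 / C:11 / Y:17 / B:20 / V:23] → U (8)
U → [Y:9 / B:12 / V:15 / S:17 / C:19] → Y (9)
Y → [B:5 / V:6 / S:18 / C:28] → B (5)
B → [V:3 / S:19 / C:31] → V (3)
V → [S:22 / C:34] → S (22)
S → [C:12] → C (12)
Return C→O: 11.
Total = 8 + 9 + 5 + 3 + 22 + 12 + 11 = 70.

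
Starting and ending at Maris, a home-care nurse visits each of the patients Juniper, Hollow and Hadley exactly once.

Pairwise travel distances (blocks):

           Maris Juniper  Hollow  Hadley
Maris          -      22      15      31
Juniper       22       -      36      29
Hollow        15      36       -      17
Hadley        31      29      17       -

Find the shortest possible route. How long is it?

Shortest round trip = 83 blocks.

There are 3 distinct closed tours to check (reversals are equivalent).
Maris→Juniper→Hollow→Hadley→Maris: 22+36+17+31 = 106
Maris→Juniper→Hadley→Hollow→Maris: 22+29+17+15 = 83
Maris→Hollow→Juniper→Hadley→Maris: 15+36+29+31 = 111
The minimum is 83.
One optimal route: Maris → Juniper → Hadley → Hollow → Maris (or its reverse).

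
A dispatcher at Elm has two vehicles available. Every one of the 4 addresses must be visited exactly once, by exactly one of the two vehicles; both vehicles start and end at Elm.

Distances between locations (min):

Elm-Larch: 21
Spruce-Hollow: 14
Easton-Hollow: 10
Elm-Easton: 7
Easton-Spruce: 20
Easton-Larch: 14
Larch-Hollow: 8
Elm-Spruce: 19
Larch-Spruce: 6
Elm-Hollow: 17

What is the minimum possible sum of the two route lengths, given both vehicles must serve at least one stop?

Try each way of splitting the stops between the two vehicles (each non-empty) and, for each split, find the best tour for each vehicle:
  {Easton} + {Larch, Spruce, Hollow}: 14 + 50 = 64
  {Larch} + {Easton, Spruce, Hollow}: 42 + 50 = 92
  {Easton, Larch} + {Spruce, Hollow}: 42 + 50 = 92
  {Spruce} + {Easton, Larch, Hollow}: 38 + 46 = 84
  {Easton, Spruce} + {Larch, Hollow}: 46 + 46 = 92
  {Larch, Spruce} + {Easton, Hollow}: 46 + 34 = 80
  … (7 splits in total)
Best: vehicle 1 Elm → Easton → Elm = 14; vehicle 2 Elm → Spruce → Larch → Hollow → Elm = 50; combined 64.

Minimum combined distance: 64 min.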